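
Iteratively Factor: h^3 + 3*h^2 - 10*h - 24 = (h + 4)*(h^2 - h - 6) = (h - 3)*(h + 4)*(h + 2)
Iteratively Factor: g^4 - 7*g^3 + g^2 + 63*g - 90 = (g - 2)*(g^3 - 5*g^2 - 9*g + 45) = (g - 5)*(g - 2)*(g^2 - 9) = (g - 5)*(g - 3)*(g - 2)*(g + 3)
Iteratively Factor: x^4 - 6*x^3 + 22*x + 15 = (x - 3)*(x^3 - 3*x^2 - 9*x - 5) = (x - 3)*(x + 1)*(x^2 - 4*x - 5) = (x - 5)*(x - 3)*(x + 1)*(x + 1)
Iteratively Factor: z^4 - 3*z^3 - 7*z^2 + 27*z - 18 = (z - 2)*(z^3 - z^2 - 9*z + 9) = (z - 3)*(z - 2)*(z^2 + 2*z - 3) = (z - 3)*(z - 2)*(z - 1)*(z + 3)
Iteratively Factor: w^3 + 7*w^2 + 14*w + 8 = (w + 1)*(w^2 + 6*w + 8) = (w + 1)*(w + 2)*(w + 4)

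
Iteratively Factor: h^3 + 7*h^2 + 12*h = (h + 4)*(h^2 + 3*h) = h*(h + 4)*(h + 3)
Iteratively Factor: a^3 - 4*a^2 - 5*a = (a + 1)*(a^2 - 5*a) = (a - 5)*(a + 1)*(a)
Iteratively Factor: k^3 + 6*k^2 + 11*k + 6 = (k + 2)*(k^2 + 4*k + 3) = (k + 2)*(k + 3)*(k + 1)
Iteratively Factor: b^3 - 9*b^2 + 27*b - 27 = (b - 3)*(b^2 - 6*b + 9) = (b - 3)^2*(b - 3)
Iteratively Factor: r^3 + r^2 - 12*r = (r + 4)*(r^2 - 3*r) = (r - 3)*(r + 4)*(r)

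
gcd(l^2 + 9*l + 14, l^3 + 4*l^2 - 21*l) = l + 7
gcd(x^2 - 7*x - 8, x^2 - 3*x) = 1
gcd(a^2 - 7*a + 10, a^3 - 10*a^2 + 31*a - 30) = a^2 - 7*a + 10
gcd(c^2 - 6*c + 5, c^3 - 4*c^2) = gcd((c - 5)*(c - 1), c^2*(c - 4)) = 1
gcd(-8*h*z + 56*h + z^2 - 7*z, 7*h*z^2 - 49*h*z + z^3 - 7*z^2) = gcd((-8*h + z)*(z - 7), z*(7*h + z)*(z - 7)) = z - 7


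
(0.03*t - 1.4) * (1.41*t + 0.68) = 0.0423*t^2 - 1.9536*t - 0.952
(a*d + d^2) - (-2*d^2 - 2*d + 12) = a*d + 3*d^2 + 2*d - 12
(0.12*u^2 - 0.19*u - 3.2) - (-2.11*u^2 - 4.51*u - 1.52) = 2.23*u^2 + 4.32*u - 1.68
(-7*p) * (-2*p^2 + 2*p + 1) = 14*p^3 - 14*p^2 - 7*p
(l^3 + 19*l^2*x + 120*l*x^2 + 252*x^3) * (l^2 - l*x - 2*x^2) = l^5 + 18*l^4*x + 99*l^3*x^2 + 94*l^2*x^3 - 492*l*x^4 - 504*x^5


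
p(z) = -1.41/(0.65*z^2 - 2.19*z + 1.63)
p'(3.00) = 2.91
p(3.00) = -1.55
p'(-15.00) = -0.00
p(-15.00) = -0.01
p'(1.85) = 7.82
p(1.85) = 7.16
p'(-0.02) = -1.11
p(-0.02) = -0.84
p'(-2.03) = -0.09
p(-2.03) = -0.16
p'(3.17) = 1.83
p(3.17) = -1.16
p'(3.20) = 1.70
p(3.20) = -1.10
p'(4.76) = 0.16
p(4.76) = -0.24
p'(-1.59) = -0.13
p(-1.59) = -0.21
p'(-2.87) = -0.05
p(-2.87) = -0.11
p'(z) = -1.41*(2.19 - 1.3*z)/(0.65*z^2 - 2.19*z + 1.63)^2 = (1.833*z - 3.0879)/(0.65*z^2 - 2.19*z + 1.63)^2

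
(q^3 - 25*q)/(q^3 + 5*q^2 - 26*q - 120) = q*(q + 5)/(q^2 + 10*q + 24)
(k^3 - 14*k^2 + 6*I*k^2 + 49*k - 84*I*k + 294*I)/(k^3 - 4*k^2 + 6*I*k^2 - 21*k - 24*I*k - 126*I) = (k - 7)/(k + 3)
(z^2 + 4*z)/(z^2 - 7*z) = (z + 4)/(z - 7)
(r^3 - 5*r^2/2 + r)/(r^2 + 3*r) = (r^2 - 5*r/2 + 1)/(r + 3)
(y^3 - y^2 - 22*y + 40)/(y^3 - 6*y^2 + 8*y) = (y + 5)/y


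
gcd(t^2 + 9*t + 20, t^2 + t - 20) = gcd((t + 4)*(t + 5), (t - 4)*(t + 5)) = t + 5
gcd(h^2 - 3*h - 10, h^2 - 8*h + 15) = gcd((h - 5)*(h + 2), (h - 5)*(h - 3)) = h - 5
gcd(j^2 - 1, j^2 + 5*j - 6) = j - 1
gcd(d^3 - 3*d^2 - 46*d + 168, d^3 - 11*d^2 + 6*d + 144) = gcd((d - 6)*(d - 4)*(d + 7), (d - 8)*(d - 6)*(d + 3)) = d - 6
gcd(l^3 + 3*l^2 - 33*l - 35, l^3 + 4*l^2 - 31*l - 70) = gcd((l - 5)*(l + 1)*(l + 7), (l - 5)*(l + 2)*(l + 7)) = l^2 + 2*l - 35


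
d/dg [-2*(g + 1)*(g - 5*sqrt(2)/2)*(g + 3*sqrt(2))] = -6*g^2 - 4*g - 2*sqrt(2)*g - sqrt(2) + 30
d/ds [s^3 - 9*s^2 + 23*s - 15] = 3*s^2 - 18*s + 23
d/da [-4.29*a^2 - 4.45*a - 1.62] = -8.58*a - 4.45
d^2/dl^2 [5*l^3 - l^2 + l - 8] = 30*l - 2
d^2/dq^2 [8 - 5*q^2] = -10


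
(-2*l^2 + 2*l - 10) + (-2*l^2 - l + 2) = -4*l^2 + l - 8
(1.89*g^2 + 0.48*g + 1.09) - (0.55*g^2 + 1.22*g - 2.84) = 1.34*g^2 - 0.74*g + 3.93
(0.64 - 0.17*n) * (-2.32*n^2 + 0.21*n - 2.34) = 0.3944*n^3 - 1.5205*n^2 + 0.5322*n - 1.4976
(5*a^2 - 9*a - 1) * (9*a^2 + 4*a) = 45*a^4 - 61*a^3 - 45*a^2 - 4*a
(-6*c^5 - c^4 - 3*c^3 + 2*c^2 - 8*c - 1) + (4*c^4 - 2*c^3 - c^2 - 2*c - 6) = -6*c^5 + 3*c^4 - 5*c^3 + c^2 - 10*c - 7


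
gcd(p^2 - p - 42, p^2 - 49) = p - 7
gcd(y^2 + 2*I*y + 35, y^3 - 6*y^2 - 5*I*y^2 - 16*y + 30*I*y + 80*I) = y - 5*I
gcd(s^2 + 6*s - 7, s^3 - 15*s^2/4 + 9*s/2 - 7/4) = s - 1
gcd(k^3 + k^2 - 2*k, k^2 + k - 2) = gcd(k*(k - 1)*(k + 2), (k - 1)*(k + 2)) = k^2 + k - 2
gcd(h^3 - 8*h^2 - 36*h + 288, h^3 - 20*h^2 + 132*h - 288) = h^2 - 14*h + 48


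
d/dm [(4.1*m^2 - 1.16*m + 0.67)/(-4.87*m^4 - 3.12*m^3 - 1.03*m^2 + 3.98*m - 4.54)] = (39.934*m^5 - 4.1556*m^4 + 5.8132*m^3 + 21.3944*m^2 - 35.8478*m + 2.5998)/(23.7169*m^8 + 30.3888*m^7 + 19.7666*m^6 - 32.338*m^5 + 20.4453*m^4 + 20.1308*m^3 + 25.1928*m^2 - 36.1384*m + 20.6116)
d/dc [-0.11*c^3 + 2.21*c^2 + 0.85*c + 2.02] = -0.33*c^2 + 4.42*c + 0.85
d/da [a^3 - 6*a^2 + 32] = 3*a*(a - 4)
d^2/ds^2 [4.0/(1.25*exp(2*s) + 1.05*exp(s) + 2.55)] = (4.0*(2.5*exp(s) + 1.05)*(5.0*exp(s) + 2.1)*exp(s) - (20.0*exp(s) + 4.2)*(1.25*exp(2*s) + 1.05*exp(s) + 2.55))*exp(s)/(1.25*exp(2*s) + 1.05*exp(s) + 2.55)^3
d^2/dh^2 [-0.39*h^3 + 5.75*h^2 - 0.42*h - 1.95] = 11.5 - 2.34*h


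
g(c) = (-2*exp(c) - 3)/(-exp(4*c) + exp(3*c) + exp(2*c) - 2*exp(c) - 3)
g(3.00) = 0.00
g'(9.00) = 0.00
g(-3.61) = 1.00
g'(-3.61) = 0.00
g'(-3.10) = 0.00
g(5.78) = 0.00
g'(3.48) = -0.00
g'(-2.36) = 0.01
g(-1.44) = 1.02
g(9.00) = 0.00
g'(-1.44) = 0.04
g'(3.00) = 0.00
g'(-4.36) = 0.00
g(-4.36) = 1.00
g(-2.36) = 1.00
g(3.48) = 0.00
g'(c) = (-2*exp(c) - 3)*(4*exp(4*c) - 3*exp(3*c) - 2*exp(2*c) + 2*exp(c))/(-exp(4*c) + exp(3*c) + exp(2*c) - 2*exp(c) - 3)^2 - 2*exp(c)/(-exp(4*c) + exp(3*c) + exp(2*c) - 2*exp(c) - 3)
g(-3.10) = 1.00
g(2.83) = 0.00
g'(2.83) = -0.00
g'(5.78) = -0.00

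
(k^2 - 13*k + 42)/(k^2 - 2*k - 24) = (k - 7)/(k + 4)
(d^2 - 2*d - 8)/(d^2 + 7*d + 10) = (d - 4)/(d + 5)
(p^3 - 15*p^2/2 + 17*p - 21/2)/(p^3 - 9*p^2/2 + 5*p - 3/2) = (2*p - 7)/(2*p - 1)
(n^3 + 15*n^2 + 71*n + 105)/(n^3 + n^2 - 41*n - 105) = (n + 7)/(n - 7)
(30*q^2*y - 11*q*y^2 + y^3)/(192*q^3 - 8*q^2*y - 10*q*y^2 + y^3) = y*(-5*q + y)/(-32*q^2 - 4*q*y + y^2)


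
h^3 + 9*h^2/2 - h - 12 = (h - 3/2)*(h + 2)*(h + 4)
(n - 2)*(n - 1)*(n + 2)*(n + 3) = n^4 + 2*n^3 - 7*n^2 - 8*n + 12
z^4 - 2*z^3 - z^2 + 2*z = z*(z - 2)*(z - 1)*(z + 1)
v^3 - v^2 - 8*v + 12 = (v - 2)^2*(v + 3)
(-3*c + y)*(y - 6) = -3*c*y + 18*c + y^2 - 6*y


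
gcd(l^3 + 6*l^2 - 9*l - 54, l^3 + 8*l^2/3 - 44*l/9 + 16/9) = 1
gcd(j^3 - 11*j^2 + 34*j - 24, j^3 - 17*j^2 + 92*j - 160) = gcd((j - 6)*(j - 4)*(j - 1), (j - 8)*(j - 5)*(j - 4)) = j - 4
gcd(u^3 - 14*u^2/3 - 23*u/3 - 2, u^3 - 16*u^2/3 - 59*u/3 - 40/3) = u + 1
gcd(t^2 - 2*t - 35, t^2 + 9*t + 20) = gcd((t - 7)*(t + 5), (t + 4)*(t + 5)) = t + 5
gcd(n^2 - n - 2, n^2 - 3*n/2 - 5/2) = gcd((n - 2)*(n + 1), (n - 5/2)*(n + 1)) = n + 1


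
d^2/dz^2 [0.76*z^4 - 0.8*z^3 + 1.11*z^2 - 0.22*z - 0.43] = 9.12*z^2 - 4.8*z + 2.22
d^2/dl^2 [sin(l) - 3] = -sin(l)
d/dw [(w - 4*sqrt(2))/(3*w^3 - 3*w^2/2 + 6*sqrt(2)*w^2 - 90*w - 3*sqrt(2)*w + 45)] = 2*(2*w^3 - w^2 + 4*sqrt(2)*w^2 - 60*w - 2*sqrt(2)*w + 2*(w - 4*sqrt(2))*(-3*w^2 - 4*sqrt(2)*w + w + sqrt(2) + 30) + 30)/(3*(2*w^3 - w^2 + 4*sqrt(2)*w^2 - 60*w - 2*sqrt(2)*w + 30)^2)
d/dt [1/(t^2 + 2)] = -2*t/(t^2 + 2)^2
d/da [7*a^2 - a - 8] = 14*a - 1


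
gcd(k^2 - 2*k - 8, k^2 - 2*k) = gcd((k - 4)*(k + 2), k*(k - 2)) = 1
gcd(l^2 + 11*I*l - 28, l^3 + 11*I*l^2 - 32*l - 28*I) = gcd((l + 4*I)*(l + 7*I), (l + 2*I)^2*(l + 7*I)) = l + 7*I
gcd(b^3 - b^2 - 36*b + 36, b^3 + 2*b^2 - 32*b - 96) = b - 6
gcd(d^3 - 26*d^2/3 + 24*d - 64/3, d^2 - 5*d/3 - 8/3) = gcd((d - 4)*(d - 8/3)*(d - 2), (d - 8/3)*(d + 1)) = d - 8/3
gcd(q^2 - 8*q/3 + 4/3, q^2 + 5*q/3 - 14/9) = q - 2/3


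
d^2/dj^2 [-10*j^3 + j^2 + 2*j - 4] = 2 - 60*j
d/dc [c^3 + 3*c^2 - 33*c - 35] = 3*c^2 + 6*c - 33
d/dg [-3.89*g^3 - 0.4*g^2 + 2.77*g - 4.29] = -11.67*g^2 - 0.8*g + 2.77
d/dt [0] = 0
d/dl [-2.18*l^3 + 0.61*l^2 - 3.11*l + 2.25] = -6.54*l^2 + 1.22*l - 3.11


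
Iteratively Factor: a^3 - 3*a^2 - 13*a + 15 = (a - 1)*(a^2 - 2*a - 15) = (a - 1)*(a + 3)*(a - 5)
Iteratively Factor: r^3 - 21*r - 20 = (r + 1)*(r^2 - r - 20) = (r + 1)*(r + 4)*(r - 5)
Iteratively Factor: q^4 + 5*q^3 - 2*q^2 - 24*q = (q + 4)*(q^3 + q^2 - 6*q) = (q + 3)*(q + 4)*(q^2 - 2*q) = q*(q + 3)*(q + 4)*(q - 2)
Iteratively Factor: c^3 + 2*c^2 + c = (c + 1)*(c^2 + c) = c*(c + 1)*(c + 1)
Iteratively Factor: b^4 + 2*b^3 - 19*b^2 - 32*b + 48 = (b + 4)*(b^3 - 2*b^2 - 11*b + 12) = (b + 3)*(b + 4)*(b^2 - 5*b + 4) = (b - 4)*(b + 3)*(b + 4)*(b - 1)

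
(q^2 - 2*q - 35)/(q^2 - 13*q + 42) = (q + 5)/(q - 6)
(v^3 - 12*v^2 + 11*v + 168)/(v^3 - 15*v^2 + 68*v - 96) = (v^2 - 4*v - 21)/(v^2 - 7*v + 12)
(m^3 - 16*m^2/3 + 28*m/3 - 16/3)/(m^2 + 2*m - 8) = (3*m^2 - 10*m + 8)/(3*(m + 4))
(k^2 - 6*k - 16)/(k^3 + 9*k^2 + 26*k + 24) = (k - 8)/(k^2 + 7*k + 12)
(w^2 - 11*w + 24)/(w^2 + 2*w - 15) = (w - 8)/(w + 5)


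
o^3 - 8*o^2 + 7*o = o*(o - 7)*(o - 1)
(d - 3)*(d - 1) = d^2 - 4*d + 3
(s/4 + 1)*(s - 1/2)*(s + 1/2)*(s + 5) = s^4/4 + 9*s^3/4 + 79*s^2/16 - 9*s/16 - 5/4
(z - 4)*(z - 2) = z^2 - 6*z + 8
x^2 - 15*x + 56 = (x - 8)*(x - 7)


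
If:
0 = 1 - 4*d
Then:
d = 1/4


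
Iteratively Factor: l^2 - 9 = (l - 3)*(l + 3)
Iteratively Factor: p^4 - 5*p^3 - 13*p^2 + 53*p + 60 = (p + 1)*(p^3 - 6*p^2 - 7*p + 60) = (p - 5)*(p + 1)*(p^2 - p - 12) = (p - 5)*(p + 1)*(p + 3)*(p - 4)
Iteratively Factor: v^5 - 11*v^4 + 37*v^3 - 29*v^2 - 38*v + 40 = (v - 4)*(v^4 - 7*v^3 + 9*v^2 + 7*v - 10) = (v - 4)*(v - 2)*(v^3 - 5*v^2 - v + 5) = (v - 4)*(v - 2)*(v - 1)*(v^2 - 4*v - 5) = (v - 5)*(v - 4)*(v - 2)*(v - 1)*(v + 1)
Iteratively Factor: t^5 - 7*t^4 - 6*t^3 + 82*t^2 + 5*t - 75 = (t - 1)*(t^4 - 6*t^3 - 12*t^2 + 70*t + 75) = (t - 5)*(t - 1)*(t^3 - t^2 - 17*t - 15) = (t - 5)*(t - 1)*(t + 1)*(t^2 - 2*t - 15) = (t - 5)*(t - 1)*(t + 1)*(t + 3)*(t - 5)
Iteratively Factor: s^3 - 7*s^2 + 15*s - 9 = (s - 3)*(s^2 - 4*s + 3) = (s - 3)^2*(s - 1)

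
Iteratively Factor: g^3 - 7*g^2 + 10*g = (g - 2)*(g^2 - 5*g) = g*(g - 2)*(g - 5)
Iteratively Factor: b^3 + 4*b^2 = (b + 4)*(b^2) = b*(b + 4)*(b)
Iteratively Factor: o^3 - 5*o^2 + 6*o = (o - 3)*(o^2 - 2*o) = o*(o - 3)*(o - 2)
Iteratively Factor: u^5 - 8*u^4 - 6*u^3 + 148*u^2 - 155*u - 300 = (u - 5)*(u^4 - 3*u^3 - 21*u^2 + 43*u + 60) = (u - 5)*(u + 1)*(u^3 - 4*u^2 - 17*u + 60) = (u - 5)*(u - 3)*(u + 1)*(u^2 - u - 20) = (u - 5)*(u - 3)*(u + 1)*(u + 4)*(u - 5)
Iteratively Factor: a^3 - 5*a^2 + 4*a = (a)*(a^2 - 5*a + 4) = a*(a - 4)*(a - 1)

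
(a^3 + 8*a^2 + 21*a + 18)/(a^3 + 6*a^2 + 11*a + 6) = (a + 3)/(a + 1)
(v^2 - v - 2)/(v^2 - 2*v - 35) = (-v^2 + v + 2)/(-v^2 + 2*v + 35)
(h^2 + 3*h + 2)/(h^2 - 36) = (h^2 + 3*h + 2)/(h^2 - 36)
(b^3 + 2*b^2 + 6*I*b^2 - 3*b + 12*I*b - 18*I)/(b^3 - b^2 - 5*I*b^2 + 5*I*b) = (b^2 + 3*b*(1 + 2*I) + 18*I)/(b*(b - 5*I))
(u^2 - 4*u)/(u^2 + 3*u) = (u - 4)/(u + 3)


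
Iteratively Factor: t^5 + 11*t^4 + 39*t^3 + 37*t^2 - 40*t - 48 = (t + 4)*(t^4 + 7*t^3 + 11*t^2 - 7*t - 12) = (t - 1)*(t + 4)*(t^3 + 8*t^2 + 19*t + 12) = (t - 1)*(t + 3)*(t + 4)*(t^2 + 5*t + 4) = (t - 1)*(t + 1)*(t + 3)*(t + 4)*(t + 4)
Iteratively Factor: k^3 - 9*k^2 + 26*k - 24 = (k - 3)*(k^2 - 6*k + 8) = (k - 3)*(k - 2)*(k - 4)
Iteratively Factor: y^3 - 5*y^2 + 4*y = (y - 4)*(y^2 - y) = (y - 4)*(y - 1)*(y)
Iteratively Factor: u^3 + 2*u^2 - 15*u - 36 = (u + 3)*(u^2 - u - 12) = (u - 4)*(u + 3)*(u + 3)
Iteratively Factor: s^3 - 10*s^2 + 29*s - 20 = (s - 5)*(s^2 - 5*s + 4) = (s - 5)*(s - 1)*(s - 4)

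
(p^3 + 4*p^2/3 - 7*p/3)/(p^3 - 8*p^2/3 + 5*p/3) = (3*p + 7)/(3*p - 5)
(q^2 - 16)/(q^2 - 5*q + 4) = (q + 4)/(q - 1)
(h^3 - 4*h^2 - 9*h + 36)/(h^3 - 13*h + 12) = (h^2 - h - 12)/(h^2 + 3*h - 4)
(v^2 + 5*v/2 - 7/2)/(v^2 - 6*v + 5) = (v + 7/2)/(v - 5)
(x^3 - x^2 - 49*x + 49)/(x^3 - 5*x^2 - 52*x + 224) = (x^2 - 8*x + 7)/(x^2 - 12*x + 32)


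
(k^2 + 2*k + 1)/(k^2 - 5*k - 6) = (k + 1)/(k - 6)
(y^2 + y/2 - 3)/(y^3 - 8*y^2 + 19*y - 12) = (y^2 + y/2 - 3)/(y^3 - 8*y^2 + 19*y - 12)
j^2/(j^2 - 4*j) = j/(j - 4)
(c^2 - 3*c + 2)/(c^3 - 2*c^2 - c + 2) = 1/(c + 1)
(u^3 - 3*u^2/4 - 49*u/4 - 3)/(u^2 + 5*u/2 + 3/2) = (4*u^3 - 3*u^2 - 49*u - 12)/(2*(2*u^2 + 5*u + 3))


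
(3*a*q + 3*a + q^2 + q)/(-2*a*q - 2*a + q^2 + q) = (3*a + q)/(-2*a + q)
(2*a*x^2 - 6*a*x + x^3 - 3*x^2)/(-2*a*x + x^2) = (-2*a*x + 6*a - x^2 + 3*x)/(2*a - x)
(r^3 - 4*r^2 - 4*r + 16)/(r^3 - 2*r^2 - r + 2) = (r^2 - 2*r - 8)/(r^2 - 1)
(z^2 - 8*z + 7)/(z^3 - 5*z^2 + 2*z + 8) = (z^2 - 8*z + 7)/(z^3 - 5*z^2 + 2*z + 8)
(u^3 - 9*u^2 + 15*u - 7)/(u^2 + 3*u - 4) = (u^2 - 8*u + 7)/(u + 4)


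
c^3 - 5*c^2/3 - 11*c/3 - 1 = (c - 3)*(c + 1/3)*(c + 1)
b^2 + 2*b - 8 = (b - 2)*(b + 4)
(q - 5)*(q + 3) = q^2 - 2*q - 15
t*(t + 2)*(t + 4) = t^3 + 6*t^2 + 8*t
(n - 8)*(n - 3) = n^2 - 11*n + 24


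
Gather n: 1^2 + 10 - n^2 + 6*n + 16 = -n^2 + 6*n + 27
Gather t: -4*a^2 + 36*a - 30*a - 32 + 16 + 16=-4*a^2 + 6*a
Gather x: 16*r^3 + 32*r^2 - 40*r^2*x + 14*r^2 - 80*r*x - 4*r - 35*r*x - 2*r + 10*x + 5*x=16*r^3 + 46*r^2 - 6*r + x*(-40*r^2 - 115*r + 15)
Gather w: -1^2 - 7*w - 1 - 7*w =-14*w - 2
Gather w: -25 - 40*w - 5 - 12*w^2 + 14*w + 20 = -12*w^2 - 26*w - 10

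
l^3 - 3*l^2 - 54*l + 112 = (l - 8)*(l - 2)*(l + 7)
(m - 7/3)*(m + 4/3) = m^2 - m - 28/9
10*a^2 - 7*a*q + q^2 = (-5*a + q)*(-2*a + q)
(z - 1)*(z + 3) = z^2 + 2*z - 3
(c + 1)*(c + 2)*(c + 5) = c^3 + 8*c^2 + 17*c + 10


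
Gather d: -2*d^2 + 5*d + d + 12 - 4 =-2*d^2 + 6*d + 8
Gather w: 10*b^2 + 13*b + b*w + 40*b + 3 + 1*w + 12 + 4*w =10*b^2 + 53*b + w*(b + 5) + 15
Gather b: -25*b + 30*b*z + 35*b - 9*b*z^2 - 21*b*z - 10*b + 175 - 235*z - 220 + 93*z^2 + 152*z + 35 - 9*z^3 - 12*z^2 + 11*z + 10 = b*(-9*z^2 + 9*z) - 9*z^3 + 81*z^2 - 72*z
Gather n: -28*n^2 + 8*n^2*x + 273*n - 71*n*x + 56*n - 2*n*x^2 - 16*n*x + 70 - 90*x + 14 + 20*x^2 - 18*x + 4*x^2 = n^2*(8*x - 28) + n*(-2*x^2 - 87*x + 329) + 24*x^2 - 108*x + 84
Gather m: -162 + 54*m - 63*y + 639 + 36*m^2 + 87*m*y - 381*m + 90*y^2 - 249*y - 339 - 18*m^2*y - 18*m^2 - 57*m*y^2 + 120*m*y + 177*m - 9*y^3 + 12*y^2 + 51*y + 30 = m^2*(18 - 18*y) + m*(-57*y^2 + 207*y - 150) - 9*y^3 + 102*y^2 - 261*y + 168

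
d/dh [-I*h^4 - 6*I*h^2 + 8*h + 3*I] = -4*I*h^3 - 12*I*h + 8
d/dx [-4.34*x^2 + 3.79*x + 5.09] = 3.79 - 8.68*x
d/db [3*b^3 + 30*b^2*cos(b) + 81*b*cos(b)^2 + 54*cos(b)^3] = -30*b^2*sin(b) + 9*b^2 - 81*b*sin(2*b) + 60*b*cos(b) - 162*sin(b)*cos(b)^2 + 81*cos(b)^2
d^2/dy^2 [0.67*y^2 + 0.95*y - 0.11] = 1.34000000000000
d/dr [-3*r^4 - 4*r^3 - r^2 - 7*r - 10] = -12*r^3 - 12*r^2 - 2*r - 7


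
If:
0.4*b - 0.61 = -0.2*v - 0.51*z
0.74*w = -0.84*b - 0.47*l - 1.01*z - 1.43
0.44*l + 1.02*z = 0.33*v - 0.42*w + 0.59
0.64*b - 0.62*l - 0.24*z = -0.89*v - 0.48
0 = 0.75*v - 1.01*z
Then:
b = -2.42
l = 1.41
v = 2.73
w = -2.84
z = 2.02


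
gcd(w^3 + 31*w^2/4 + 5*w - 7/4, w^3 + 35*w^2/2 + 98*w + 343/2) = w + 7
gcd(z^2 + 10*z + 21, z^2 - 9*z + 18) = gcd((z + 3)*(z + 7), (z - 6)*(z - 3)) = 1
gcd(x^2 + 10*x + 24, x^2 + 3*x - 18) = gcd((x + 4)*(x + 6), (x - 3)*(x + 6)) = x + 6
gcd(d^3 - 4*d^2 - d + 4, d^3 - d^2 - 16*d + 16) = d^2 - 5*d + 4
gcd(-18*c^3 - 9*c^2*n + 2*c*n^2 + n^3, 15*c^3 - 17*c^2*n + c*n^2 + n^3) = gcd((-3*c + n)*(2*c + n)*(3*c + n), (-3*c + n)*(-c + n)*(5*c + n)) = 3*c - n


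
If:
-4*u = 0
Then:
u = 0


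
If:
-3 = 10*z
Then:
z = -3/10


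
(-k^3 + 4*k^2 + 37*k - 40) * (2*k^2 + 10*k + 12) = -2*k^5 - 2*k^4 + 102*k^3 + 338*k^2 + 44*k - 480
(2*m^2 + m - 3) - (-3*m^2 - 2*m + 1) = 5*m^2 + 3*m - 4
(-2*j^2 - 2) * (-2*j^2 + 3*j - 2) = 4*j^4 - 6*j^3 + 8*j^2 - 6*j + 4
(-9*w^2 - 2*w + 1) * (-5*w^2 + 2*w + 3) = 45*w^4 - 8*w^3 - 36*w^2 - 4*w + 3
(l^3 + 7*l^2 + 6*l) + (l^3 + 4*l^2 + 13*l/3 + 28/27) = 2*l^3 + 11*l^2 + 31*l/3 + 28/27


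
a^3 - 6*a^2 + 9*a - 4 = (a - 4)*(a - 1)^2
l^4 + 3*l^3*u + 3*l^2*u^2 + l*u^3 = l*(l + u)^3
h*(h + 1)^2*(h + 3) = h^4 + 5*h^3 + 7*h^2 + 3*h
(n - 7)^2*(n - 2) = n^3 - 16*n^2 + 77*n - 98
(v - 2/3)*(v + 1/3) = v^2 - v/3 - 2/9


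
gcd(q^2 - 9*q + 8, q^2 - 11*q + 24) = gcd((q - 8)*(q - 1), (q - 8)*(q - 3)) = q - 8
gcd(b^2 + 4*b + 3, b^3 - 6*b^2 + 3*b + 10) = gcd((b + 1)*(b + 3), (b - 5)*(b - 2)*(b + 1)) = b + 1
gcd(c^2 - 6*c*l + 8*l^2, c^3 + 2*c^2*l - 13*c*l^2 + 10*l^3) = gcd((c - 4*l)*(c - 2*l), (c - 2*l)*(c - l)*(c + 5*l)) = c - 2*l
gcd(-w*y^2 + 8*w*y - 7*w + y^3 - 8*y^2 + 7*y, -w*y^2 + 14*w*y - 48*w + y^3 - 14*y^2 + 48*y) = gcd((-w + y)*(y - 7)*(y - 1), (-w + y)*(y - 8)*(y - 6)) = -w + y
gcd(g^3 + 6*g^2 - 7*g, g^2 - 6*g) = g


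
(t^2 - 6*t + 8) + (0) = t^2 - 6*t + 8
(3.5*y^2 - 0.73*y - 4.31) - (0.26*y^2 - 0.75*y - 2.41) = 3.24*y^2 + 0.02*y - 1.9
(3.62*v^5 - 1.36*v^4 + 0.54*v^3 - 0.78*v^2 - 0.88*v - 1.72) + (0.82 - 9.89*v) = 3.62*v^5 - 1.36*v^4 + 0.54*v^3 - 0.78*v^2 - 10.77*v - 0.9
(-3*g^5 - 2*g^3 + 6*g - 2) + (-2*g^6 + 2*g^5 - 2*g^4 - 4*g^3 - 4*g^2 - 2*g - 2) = -2*g^6 - g^5 - 2*g^4 - 6*g^3 - 4*g^2 + 4*g - 4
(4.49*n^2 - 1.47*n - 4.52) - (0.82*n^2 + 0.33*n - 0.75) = 3.67*n^2 - 1.8*n - 3.77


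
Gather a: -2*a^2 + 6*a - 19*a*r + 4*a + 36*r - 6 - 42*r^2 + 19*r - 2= -2*a^2 + a*(10 - 19*r) - 42*r^2 + 55*r - 8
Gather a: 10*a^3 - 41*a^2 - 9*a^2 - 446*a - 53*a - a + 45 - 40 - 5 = 10*a^3 - 50*a^2 - 500*a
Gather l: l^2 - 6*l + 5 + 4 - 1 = l^2 - 6*l + 8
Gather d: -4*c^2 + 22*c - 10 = -4*c^2 + 22*c - 10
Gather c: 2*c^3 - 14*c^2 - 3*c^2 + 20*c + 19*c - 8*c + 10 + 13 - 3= 2*c^3 - 17*c^2 + 31*c + 20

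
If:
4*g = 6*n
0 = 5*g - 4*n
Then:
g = 0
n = 0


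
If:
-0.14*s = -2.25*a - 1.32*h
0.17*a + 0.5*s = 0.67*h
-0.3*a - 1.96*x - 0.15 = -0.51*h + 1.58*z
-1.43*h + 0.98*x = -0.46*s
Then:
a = 0.955283233241357*z + 0.0906914461937997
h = -1.93823627401567*z - 0.184009772849589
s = -2.92203290648306*z - 0.277408187324341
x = -1.45667626006143*z - 0.138292050005832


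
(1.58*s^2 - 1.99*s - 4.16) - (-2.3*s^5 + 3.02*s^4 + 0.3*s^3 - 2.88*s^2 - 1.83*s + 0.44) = 2.3*s^5 - 3.02*s^4 - 0.3*s^3 + 4.46*s^2 - 0.16*s - 4.6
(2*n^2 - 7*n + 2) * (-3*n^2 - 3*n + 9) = -6*n^4 + 15*n^3 + 33*n^2 - 69*n + 18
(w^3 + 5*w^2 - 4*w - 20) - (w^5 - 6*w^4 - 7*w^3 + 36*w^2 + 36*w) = -w^5 + 6*w^4 + 8*w^3 - 31*w^2 - 40*w - 20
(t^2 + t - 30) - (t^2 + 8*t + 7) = -7*t - 37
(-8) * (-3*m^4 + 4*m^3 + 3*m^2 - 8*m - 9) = 24*m^4 - 32*m^3 - 24*m^2 + 64*m + 72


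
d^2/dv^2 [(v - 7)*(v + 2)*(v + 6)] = 6*v + 2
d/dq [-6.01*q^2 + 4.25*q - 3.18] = 4.25 - 12.02*q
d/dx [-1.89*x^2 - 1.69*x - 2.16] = -3.78*x - 1.69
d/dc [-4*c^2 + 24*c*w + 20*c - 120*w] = -8*c + 24*w + 20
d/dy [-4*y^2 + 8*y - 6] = 8 - 8*y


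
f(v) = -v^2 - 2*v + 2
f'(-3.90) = 5.80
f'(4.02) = -10.04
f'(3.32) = -8.64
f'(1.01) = -4.02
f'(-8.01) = 14.02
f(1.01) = -1.04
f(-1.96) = 2.08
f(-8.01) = -46.14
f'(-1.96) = 1.92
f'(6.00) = -14.00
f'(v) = -2*v - 2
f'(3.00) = -8.00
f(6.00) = -46.00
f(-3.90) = -5.41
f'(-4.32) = 6.64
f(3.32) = -15.66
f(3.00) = -13.00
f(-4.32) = -8.02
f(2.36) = -8.29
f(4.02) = -22.20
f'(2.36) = -6.72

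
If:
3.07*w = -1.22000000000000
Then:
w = -0.40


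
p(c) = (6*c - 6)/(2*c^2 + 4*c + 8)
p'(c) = (-4*c - 4)*(6*c - 6)/(2*c^2 + 4*c + 8)^2 + 6/(2*c^2 + 4*c + 8)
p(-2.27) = -2.13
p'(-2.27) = -0.52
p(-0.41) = -1.26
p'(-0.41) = 1.34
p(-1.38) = -2.27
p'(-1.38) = 0.41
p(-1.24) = -2.20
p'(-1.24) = 0.64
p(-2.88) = -1.78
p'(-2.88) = -0.57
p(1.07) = 0.03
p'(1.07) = 0.40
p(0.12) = -0.62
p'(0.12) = 1.03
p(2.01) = 0.25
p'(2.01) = 0.12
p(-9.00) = -0.45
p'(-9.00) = -0.06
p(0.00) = -0.75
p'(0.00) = 1.12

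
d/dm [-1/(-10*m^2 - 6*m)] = (-10*m - 3)/(2*m^2*(5*m + 3)^2)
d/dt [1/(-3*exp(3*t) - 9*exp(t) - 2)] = 9*(exp(2*t) + 1)*exp(t)/(3*exp(3*t) + 9*exp(t) + 2)^2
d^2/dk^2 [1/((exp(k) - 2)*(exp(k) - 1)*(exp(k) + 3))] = (9*exp(5*k) - 14*exp(3*k) - 54*exp(2*k) + 49*exp(k) + 42)*exp(k)/(exp(9*k) - 21*exp(7*k) + 18*exp(6*k) + 147*exp(5*k) - 252*exp(4*k) - 235*exp(3*k) + 882*exp(2*k) - 756*exp(k) + 216)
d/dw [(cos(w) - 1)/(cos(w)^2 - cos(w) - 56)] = (cos(w)^2 - 2*cos(w) + 57)*sin(w)/(sin(w)^2 + cos(w) + 55)^2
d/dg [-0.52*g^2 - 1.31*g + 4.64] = -1.04*g - 1.31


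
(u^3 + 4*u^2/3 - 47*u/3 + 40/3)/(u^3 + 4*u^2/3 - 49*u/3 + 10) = (3*u^2 - 11*u + 8)/(3*u^2 - 11*u + 6)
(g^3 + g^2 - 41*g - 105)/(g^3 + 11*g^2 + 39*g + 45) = (g - 7)/(g + 3)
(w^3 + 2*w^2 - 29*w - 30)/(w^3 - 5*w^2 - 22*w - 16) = (w^2 + w - 30)/(w^2 - 6*w - 16)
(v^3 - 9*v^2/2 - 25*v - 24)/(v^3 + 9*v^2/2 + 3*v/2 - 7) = (2*v^2 - 13*v - 24)/(2*v^2 + 5*v - 7)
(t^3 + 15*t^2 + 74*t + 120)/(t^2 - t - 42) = (t^2 + 9*t + 20)/(t - 7)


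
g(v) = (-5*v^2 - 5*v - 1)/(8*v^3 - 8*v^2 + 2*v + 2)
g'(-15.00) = 0.00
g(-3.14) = 0.10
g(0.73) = -3.17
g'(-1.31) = -0.06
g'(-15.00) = 0.00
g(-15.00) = 0.04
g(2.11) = -0.74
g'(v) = (-10*v - 5)/(8*v^3 - 8*v^2 + 2*v + 2) + (-24*v^2 + 16*v - 2)*(-5*v^2 - 5*v - 1)/(8*v^3 - 8*v^2 + 2*v + 2)^2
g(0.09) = -0.70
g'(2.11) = 0.64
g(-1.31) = 0.09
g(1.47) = -1.47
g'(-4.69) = 0.01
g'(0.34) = -4.57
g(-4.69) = 0.09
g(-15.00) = 0.04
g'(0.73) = -1.06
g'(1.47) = 1.90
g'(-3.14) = 0.01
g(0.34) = -1.58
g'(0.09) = -2.53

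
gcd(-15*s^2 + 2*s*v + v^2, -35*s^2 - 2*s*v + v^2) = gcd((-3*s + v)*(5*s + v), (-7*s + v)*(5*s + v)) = 5*s + v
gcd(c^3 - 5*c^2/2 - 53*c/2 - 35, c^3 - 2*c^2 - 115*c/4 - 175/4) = c^2 - 9*c/2 - 35/2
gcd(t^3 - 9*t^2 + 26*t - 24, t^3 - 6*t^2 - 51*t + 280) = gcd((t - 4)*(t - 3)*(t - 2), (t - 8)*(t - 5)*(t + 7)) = 1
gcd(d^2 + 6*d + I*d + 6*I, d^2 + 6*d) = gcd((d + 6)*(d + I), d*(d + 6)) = d + 6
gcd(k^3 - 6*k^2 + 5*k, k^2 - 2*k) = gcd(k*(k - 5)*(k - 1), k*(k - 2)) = k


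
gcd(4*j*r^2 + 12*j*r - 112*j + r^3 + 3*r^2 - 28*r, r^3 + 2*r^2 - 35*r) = r + 7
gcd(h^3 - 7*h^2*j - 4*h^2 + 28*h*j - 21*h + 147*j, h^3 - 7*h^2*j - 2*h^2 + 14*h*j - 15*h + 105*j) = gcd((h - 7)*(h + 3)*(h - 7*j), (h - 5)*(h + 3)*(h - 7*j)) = h^2 - 7*h*j + 3*h - 21*j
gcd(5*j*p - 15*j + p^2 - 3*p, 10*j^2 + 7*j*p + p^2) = 5*j + p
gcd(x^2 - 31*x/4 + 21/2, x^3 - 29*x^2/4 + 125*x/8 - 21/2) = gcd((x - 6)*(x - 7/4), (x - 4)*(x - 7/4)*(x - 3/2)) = x - 7/4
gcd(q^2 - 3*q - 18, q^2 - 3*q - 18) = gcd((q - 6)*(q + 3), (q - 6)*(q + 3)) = q^2 - 3*q - 18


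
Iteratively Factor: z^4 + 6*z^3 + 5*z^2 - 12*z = (z)*(z^3 + 6*z^2 + 5*z - 12) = z*(z + 4)*(z^2 + 2*z - 3) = z*(z + 3)*(z + 4)*(z - 1)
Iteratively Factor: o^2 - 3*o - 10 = (o + 2)*(o - 5)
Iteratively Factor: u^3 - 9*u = (u - 3)*(u^2 + 3*u) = (u - 3)*(u + 3)*(u)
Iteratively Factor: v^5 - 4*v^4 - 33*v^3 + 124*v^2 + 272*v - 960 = (v + 4)*(v^4 - 8*v^3 - v^2 + 128*v - 240) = (v - 5)*(v + 4)*(v^3 - 3*v^2 - 16*v + 48) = (v - 5)*(v - 3)*(v + 4)*(v^2 - 16) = (v - 5)*(v - 4)*(v - 3)*(v + 4)*(v + 4)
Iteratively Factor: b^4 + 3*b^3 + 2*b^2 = (b + 2)*(b^3 + b^2) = (b + 1)*(b + 2)*(b^2) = b*(b + 1)*(b + 2)*(b)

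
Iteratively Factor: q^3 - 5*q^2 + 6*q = (q)*(q^2 - 5*q + 6) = q*(q - 2)*(q - 3)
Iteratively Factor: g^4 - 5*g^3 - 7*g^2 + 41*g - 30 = (g - 2)*(g^3 - 3*g^2 - 13*g + 15) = (g - 2)*(g + 3)*(g^2 - 6*g + 5) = (g - 5)*(g - 2)*(g + 3)*(g - 1)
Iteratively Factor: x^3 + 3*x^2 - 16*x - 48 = (x + 3)*(x^2 - 16) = (x + 3)*(x + 4)*(x - 4)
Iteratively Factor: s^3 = (s)*(s^2) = s^2*(s)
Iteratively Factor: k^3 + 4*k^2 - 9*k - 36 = (k + 4)*(k^2 - 9) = (k + 3)*(k + 4)*(k - 3)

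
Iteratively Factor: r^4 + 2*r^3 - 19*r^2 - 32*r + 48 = (r - 4)*(r^3 + 6*r^2 + 5*r - 12) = (r - 4)*(r - 1)*(r^2 + 7*r + 12) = (r - 4)*(r - 1)*(r + 3)*(r + 4)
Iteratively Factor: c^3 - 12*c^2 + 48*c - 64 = (c - 4)*(c^2 - 8*c + 16) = (c - 4)^2*(c - 4)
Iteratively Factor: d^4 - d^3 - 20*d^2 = (d - 5)*(d^3 + 4*d^2) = d*(d - 5)*(d^2 + 4*d) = d^2*(d - 5)*(d + 4)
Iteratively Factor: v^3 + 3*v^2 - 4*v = (v - 1)*(v^2 + 4*v) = (v - 1)*(v + 4)*(v)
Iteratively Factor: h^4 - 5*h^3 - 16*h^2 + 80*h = (h + 4)*(h^3 - 9*h^2 + 20*h) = h*(h + 4)*(h^2 - 9*h + 20) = h*(h - 4)*(h + 4)*(h - 5)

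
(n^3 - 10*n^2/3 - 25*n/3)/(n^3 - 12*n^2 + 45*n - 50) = n*(3*n + 5)/(3*(n^2 - 7*n + 10))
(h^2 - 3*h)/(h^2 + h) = (h - 3)/(h + 1)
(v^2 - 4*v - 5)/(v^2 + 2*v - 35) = (v + 1)/(v + 7)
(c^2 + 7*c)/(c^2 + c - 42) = c/(c - 6)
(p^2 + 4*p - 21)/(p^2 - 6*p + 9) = (p + 7)/(p - 3)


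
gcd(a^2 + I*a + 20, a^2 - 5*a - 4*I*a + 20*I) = a - 4*I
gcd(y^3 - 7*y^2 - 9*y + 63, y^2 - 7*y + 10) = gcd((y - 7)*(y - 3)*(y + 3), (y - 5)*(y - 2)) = 1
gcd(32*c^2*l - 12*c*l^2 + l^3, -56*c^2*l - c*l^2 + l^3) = 8*c*l - l^2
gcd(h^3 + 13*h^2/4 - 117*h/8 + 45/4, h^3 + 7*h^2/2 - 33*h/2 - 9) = h + 6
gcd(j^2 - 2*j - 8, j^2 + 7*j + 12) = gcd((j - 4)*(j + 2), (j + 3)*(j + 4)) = 1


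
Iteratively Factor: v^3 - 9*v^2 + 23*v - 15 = (v - 1)*(v^2 - 8*v + 15) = (v - 3)*(v - 1)*(v - 5)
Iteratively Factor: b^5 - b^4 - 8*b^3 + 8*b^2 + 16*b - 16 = (b + 2)*(b^4 - 3*b^3 - 2*b^2 + 12*b - 8) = (b - 1)*(b + 2)*(b^3 - 2*b^2 - 4*b + 8) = (b - 2)*(b - 1)*(b + 2)*(b^2 - 4) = (b - 2)^2*(b - 1)*(b + 2)*(b + 2)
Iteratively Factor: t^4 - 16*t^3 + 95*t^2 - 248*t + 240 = (t - 4)*(t^3 - 12*t^2 + 47*t - 60) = (t - 4)*(t - 3)*(t^2 - 9*t + 20) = (t - 4)^2*(t - 3)*(t - 5)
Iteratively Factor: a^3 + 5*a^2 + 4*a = (a)*(a^2 + 5*a + 4) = a*(a + 4)*(a + 1)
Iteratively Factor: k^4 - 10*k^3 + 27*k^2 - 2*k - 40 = (k - 4)*(k^3 - 6*k^2 + 3*k + 10) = (k - 5)*(k - 4)*(k^2 - k - 2) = (k - 5)*(k - 4)*(k - 2)*(k + 1)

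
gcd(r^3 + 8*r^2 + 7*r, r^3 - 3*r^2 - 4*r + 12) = 1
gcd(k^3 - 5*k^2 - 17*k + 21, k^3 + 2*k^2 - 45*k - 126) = k^2 - 4*k - 21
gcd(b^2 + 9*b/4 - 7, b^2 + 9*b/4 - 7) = b^2 + 9*b/4 - 7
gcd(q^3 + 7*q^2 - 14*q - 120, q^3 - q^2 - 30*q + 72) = q^2 + 2*q - 24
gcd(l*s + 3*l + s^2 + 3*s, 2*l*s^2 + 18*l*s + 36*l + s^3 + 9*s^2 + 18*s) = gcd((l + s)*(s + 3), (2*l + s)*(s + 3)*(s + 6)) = s + 3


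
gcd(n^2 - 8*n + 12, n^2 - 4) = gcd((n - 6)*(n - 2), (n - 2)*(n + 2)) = n - 2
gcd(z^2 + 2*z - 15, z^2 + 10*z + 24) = 1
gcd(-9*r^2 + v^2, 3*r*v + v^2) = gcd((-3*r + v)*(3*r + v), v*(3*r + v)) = 3*r + v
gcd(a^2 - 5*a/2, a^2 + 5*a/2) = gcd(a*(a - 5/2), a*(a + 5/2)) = a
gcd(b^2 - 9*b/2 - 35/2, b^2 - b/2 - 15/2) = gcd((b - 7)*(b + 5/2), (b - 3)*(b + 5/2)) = b + 5/2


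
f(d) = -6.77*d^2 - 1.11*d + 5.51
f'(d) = -13.54*d - 1.11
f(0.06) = 5.42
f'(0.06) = -1.92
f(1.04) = -2.97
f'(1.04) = -15.19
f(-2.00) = -19.35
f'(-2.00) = 25.97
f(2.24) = -30.95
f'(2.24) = -31.44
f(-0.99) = -0.03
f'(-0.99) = 12.29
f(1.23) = -6.10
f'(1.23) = -17.76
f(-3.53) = -74.93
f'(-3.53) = 46.69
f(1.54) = -12.26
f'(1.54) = -21.96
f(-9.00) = -532.87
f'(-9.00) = 120.75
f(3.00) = -58.75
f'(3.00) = -41.73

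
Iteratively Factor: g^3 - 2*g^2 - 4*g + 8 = (g - 2)*(g^2 - 4) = (g - 2)^2*(g + 2)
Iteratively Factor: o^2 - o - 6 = (o + 2)*(o - 3)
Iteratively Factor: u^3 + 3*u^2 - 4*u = (u)*(u^2 + 3*u - 4) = u*(u - 1)*(u + 4)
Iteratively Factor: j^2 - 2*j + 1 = (j - 1)*(j - 1)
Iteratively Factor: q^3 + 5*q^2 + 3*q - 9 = (q + 3)*(q^2 + 2*q - 3) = (q + 3)^2*(q - 1)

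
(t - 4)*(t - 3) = t^2 - 7*t + 12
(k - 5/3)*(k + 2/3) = k^2 - k - 10/9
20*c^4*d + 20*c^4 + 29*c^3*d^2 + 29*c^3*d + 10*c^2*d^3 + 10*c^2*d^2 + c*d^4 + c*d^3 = (c + d)*(4*c + d)*(5*c + d)*(c*d + c)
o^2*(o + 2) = o^3 + 2*o^2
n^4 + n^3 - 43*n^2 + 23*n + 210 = (n - 5)*(n - 3)*(n + 2)*(n + 7)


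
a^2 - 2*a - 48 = (a - 8)*(a + 6)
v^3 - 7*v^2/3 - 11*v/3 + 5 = (v - 3)*(v - 1)*(v + 5/3)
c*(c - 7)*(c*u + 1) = c^3*u - 7*c^2*u + c^2 - 7*c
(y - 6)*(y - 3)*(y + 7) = y^3 - 2*y^2 - 45*y + 126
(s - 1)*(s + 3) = s^2 + 2*s - 3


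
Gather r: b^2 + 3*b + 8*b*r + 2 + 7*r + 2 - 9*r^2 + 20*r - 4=b^2 + 3*b - 9*r^2 + r*(8*b + 27)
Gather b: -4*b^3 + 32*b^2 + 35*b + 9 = -4*b^3 + 32*b^2 + 35*b + 9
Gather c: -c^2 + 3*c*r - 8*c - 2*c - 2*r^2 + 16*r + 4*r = -c^2 + c*(3*r - 10) - 2*r^2 + 20*r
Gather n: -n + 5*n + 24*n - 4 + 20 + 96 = 28*n + 112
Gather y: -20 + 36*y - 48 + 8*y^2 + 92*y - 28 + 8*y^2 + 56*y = 16*y^2 + 184*y - 96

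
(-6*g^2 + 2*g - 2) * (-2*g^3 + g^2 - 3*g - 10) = 12*g^5 - 10*g^4 + 24*g^3 + 52*g^2 - 14*g + 20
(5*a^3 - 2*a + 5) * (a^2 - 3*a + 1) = 5*a^5 - 15*a^4 + 3*a^3 + 11*a^2 - 17*a + 5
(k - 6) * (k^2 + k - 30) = k^3 - 5*k^2 - 36*k + 180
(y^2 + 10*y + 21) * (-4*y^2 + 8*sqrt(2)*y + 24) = -4*y^4 - 40*y^3 + 8*sqrt(2)*y^3 - 60*y^2 + 80*sqrt(2)*y^2 + 168*sqrt(2)*y + 240*y + 504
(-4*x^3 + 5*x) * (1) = -4*x^3 + 5*x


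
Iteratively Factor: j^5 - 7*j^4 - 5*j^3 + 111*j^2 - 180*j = (j)*(j^4 - 7*j^3 - 5*j^2 + 111*j - 180) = j*(j + 4)*(j^3 - 11*j^2 + 39*j - 45) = j*(j - 5)*(j + 4)*(j^2 - 6*j + 9) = j*(j - 5)*(j - 3)*(j + 4)*(j - 3)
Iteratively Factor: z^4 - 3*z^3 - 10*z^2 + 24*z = (z - 2)*(z^3 - z^2 - 12*z) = z*(z - 2)*(z^2 - z - 12) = z*(z - 2)*(z + 3)*(z - 4)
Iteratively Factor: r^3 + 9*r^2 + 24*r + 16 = (r + 4)*(r^2 + 5*r + 4) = (r + 4)^2*(r + 1)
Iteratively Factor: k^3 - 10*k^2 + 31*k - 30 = (k - 5)*(k^2 - 5*k + 6) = (k - 5)*(k - 2)*(k - 3)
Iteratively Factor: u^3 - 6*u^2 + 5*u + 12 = (u - 3)*(u^2 - 3*u - 4) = (u - 3)*(u + 1)*(u - 4)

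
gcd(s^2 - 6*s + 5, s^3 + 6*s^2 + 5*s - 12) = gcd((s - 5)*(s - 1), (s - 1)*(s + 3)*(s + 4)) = s - 1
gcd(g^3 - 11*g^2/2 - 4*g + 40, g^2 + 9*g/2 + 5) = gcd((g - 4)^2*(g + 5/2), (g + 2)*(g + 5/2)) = g + 5/2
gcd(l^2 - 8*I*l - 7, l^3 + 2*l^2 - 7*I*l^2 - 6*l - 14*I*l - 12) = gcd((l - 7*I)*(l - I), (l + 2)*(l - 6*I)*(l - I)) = l - I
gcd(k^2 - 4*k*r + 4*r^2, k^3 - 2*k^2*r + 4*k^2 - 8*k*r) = -k + 2*r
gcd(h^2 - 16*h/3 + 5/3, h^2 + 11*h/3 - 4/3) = h - 1/3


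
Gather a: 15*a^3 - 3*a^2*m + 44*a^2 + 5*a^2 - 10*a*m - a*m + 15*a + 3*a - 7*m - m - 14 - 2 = 15*a^3 + a^2*(49 - 3*m) + a*(18 - 11*m) - 8*m - 16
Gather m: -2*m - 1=-2*m - 1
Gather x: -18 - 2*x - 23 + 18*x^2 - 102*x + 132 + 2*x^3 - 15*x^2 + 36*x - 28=2*x^3 + 3*x^2 - 68*x + 63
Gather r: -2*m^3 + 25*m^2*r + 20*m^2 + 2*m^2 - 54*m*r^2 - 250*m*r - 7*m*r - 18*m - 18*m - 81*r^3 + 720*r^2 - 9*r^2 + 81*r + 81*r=-2*m^3 + 22*m^2 - 36*m - 81*r^3 + r^2*(711 - 54*m) + r*(25*m^2 - 257*m + 162)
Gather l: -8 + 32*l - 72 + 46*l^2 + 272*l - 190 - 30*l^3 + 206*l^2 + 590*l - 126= -30*l^3 + 252*l^2 + 894*l - 396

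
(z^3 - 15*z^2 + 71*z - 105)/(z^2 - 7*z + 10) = (z^2 - 10*z + 21)/(z - 2)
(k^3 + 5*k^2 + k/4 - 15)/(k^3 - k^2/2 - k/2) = (-4*k^3 - 20*k^2 - k + 60)/(2*k*(-2*k^2 + k + 1))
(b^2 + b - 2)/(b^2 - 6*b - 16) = (b - 1)/(b - 8)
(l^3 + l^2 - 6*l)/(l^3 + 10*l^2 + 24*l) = (l^2 + l - 6)/(l^2 + 10*l + 24)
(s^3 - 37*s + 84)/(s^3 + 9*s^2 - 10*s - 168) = (s - 3)/(s + 6)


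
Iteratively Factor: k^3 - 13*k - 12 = (k - 4)*(k^2 + 4*k + 3) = (k - 4)*(k + 1)*(k + 3)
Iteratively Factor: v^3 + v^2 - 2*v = (v - 1)*(v^2 + 2*v) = (v - 1)*(v + 2)*(v)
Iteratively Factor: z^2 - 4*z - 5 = (z + 1)*(z - 5)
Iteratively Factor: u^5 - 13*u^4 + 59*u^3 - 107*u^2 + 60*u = (u - 5)*(u^4 - 8*u^3 + 19*u^2 - 12*u) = u*(u - 5)*(u^3 - 8*u^2 + 19*u - 12) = u*(u - 5)*(u - 3)*(u^2 - 5*u + 4) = u*(u - 5)*(u - 3)*(u - 1)*(u - 4)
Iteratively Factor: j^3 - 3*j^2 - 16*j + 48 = (j - 4)*(j^2 + j - 12) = (j - 4)*(j - 3)*(j + 4)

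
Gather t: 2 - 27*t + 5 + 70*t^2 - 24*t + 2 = 70*t^2 - 51*t + 9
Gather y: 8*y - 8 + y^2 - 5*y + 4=y^2 + 3*y - 4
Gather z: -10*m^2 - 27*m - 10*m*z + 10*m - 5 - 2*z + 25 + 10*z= -10*m^2 - 17*m + z*(8 - 10*m) + 20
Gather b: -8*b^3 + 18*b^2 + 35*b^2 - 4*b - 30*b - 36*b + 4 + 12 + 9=-8*b^3 + 53*b^2 - 70*b + 25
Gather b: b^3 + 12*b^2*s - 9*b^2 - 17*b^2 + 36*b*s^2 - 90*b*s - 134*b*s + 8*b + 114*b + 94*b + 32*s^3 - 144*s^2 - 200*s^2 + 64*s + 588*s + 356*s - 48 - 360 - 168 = b^3 + b^2*(12*s - 26) + b*(36*s^2 - 224*s + 216) + 32*s^3 - 344*s^2 + 1008*s - 576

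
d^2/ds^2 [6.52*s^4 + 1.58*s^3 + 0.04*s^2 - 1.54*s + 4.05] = 78.24*s^2 + 9.48*s + 0.08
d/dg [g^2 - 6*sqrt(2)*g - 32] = 2*g - 6*sqrt(2)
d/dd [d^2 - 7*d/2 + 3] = 2*d - 7/2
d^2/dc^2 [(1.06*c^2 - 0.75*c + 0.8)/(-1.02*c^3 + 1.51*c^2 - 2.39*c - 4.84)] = (-2.205648*c^6 + 4.6818*c^5 - 1.41433200000003*c^4 + 85.089254*c^3 - 113.558544*c^2 + 73.90716*c - 87.846472)/(1.061208*c^9 - 4.713012*c^8 + 14.436774*c^7 - 10.422811*c^6 - 10.900065*c^5 + 78.024951*c^4 - 19.468201*c^3 - 23.178276*c^2 + 167.961552*c + 113.379904)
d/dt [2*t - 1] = 2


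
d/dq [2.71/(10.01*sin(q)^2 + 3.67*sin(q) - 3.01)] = -(54.2542*sin(q) + 9.9457)*cos(q)/(10.01*sin(q)^2 + 3.67*sin(q) - 3.01)^2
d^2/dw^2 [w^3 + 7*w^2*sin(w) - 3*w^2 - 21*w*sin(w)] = -7*w^2*sin(w) + 21*w*sin(w) + 28*w*cos(w) + 6*w + 14*sin(w) - 42*cos(w) - 6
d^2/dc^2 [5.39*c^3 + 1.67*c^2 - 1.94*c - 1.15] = 32.34*c + 3.34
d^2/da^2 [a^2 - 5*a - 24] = 2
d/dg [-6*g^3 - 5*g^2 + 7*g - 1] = -18*g^2 - 10*g + 7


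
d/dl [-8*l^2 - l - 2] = -16*l - 1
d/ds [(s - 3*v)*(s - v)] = 2*s - 4*v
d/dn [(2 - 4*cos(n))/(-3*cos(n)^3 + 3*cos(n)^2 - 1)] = 2*(15*cos(n) - 15*cos(2*n)/2 + 3*cos(3*n) - 19/2)*sin(n)/(3*cos(n)^3 - 3*cos(n)^2 + 1)^2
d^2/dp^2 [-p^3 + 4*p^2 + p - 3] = 8 - 6*p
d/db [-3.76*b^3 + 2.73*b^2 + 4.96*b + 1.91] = -11.28*b^2 + 5.46*b + 4.96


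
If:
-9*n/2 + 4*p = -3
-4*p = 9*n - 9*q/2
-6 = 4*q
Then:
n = -5/18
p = -17/16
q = -3/2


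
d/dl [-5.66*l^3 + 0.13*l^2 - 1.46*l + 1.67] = -16.98*l^2 + 0.26*l - 1.46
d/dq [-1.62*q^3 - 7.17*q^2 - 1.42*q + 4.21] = -4.86*q^2 - 14.34*q - 1.42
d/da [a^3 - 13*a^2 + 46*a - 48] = 3*a^2 - 26*a + 46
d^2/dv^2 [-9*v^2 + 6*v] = -18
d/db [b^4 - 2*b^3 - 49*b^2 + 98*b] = 4*b^3 - 6*b^2 - 98*b + 98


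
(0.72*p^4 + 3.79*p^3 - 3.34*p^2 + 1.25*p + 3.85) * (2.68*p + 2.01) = 1.9296*p^5 + 11.6044*p^4 - 1.3333*p^3 - 3.3634*p^2 + 12.8305*p + 7.7385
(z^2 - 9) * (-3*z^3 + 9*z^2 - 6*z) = -3*z^5 + 9*z^4 + 21*z^3 - 81*z^2 + 54*z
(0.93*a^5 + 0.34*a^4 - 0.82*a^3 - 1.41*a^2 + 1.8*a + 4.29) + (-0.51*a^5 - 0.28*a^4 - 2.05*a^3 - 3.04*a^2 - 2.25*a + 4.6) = 0.42*a^5 + 0.06*a^4 - 2.87*a^3 - 4.45*a^2 - 0.45*a + 8.89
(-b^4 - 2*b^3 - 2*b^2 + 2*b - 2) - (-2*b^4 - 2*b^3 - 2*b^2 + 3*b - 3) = b^4 - b + 1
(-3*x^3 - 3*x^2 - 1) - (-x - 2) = -3*x^3 - 3*x^2 + x + 1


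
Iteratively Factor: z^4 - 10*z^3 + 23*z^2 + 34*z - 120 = (z - 4)*(z^3 - 6*z^2 - z + 30) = (z - 4)*(z - 3)*(z^2 - 3*z - 10) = (z - 4)*(z - 3)*(z + 2)*(z - 5)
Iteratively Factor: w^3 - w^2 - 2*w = (w + 1)*(w^2 - 2*w) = (w - 2)*(w + 1)*(w)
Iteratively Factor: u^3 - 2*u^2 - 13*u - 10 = (u - 5)*(u^2 + 3*u + 2) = (u - 5)*(u + 1)*(u + 2)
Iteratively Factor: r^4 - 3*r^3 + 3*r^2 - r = (r - 1)*(r^3 - 2*r^2 + r) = (r - 1)^2*(r^2 - r) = r*(r - 1)^2*(r - 1)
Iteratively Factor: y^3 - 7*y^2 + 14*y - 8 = (y - 1)*(y^2 - 6*y + 8) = (y - 4)*(y - 1)*(y - 2)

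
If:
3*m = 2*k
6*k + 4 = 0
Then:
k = -2/3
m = -4/9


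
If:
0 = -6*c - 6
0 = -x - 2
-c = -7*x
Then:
No Solution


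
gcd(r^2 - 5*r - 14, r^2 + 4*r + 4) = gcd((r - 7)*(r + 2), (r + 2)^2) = r + 2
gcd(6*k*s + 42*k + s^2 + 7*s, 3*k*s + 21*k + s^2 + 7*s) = s + 7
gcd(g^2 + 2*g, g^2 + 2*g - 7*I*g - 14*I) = g + 2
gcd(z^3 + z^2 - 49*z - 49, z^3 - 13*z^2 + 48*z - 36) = 1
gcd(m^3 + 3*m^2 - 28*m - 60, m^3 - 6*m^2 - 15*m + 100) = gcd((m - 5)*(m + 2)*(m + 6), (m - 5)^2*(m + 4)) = m - 5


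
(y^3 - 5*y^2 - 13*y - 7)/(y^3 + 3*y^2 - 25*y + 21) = (y^3 - 5*y^2 - 13*y - 7)/(y^3 + 3*y^2 - 25*y + 21)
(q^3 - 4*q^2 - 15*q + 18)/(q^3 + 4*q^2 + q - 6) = (q - 6)/(q + 2)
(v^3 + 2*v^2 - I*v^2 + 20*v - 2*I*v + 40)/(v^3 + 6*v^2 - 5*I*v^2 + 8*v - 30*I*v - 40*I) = (v + 4*I)/(v + 4)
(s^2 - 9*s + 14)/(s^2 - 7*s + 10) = (s - 7)/(s - 5)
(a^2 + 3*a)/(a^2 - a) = (a + 3)/(a - 1)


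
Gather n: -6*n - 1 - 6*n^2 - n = -6*n^2 - 7*n - 1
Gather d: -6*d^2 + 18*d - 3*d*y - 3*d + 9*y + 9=-6*d^2 + d*(15 - 3*y) + 9*y + 9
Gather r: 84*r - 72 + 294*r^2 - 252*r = 294*r^2 - 168*r - 72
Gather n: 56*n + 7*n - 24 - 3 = 63*n - 27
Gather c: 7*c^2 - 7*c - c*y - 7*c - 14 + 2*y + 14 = 7*c^2 + c*(-y - 14) + 2*y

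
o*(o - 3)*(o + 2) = o^3 - o^2 - 6*o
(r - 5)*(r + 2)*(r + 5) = r^3 + 2*r^2 - 25*r - 50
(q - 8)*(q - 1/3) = q^2 - 25*q/3 + 8/3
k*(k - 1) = k^2 - k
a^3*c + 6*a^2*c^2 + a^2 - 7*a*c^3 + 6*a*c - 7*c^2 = (a - c)*(a + 7*c)*(a*c + 1)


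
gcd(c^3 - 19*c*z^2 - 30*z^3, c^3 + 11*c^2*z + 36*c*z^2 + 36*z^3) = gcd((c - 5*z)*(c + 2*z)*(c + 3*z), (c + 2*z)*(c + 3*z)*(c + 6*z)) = c^2 + 5*c*z + 6*z^2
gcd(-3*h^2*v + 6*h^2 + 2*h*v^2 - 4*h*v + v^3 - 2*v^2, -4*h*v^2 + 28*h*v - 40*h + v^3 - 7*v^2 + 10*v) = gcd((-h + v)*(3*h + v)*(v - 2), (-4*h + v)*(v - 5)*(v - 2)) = v - 2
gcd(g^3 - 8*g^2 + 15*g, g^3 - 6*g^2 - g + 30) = g^2 - 8*g + 15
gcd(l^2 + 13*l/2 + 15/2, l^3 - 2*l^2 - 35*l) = l + 5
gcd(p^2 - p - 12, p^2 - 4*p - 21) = p + 3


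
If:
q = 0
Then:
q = 0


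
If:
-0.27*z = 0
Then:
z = 0.00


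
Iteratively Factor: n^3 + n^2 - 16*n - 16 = (n - 4)*(n^2 + 5*n + 4) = (n - 4)*(n + 1)*(n + 4)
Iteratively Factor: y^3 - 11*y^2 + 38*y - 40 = (y - 4)*(y^2 - 7*y + 10) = (y - 4)*(y - 2)*(y - 5)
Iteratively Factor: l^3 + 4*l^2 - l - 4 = (l + 1)*(l^2 + 3*l - 4) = (l - 1)*(l + 1)*(l + 4)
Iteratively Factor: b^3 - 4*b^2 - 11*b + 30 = (b + 3)*(b^2 - 7*b + 10) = (b - 5)*(b + 3)*(b - 2)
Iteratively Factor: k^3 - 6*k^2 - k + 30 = (k - 3)*(k^2 - 3*k - 10) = (k - 3)*(k + 2)*(k - 5)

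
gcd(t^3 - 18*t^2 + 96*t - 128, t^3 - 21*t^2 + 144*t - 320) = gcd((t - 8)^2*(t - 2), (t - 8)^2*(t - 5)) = t^2 - 16*t + 64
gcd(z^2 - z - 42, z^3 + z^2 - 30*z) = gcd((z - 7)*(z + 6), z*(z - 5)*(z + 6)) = z + 6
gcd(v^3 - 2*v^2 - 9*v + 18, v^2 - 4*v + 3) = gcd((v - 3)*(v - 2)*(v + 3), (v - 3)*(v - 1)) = v - 3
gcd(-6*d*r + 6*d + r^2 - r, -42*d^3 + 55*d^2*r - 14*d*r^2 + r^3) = -6*d + r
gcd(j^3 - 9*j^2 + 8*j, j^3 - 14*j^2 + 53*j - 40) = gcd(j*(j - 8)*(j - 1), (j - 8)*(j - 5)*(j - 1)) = j^2 - 9*j + 8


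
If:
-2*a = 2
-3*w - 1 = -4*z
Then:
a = -1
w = 4*z/3 - 1/3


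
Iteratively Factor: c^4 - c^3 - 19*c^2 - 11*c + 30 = (c - 1)*(c^3 - 19*c - 30) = (c - 1)*(c + 3)*(c^2 - 3*c - 10) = (c - 5)*(c - 1)*(c + 3)*(c + 2)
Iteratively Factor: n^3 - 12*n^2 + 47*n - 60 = (n - 3)*(n^2 - 9*n + 20) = (n - 4)*(n - 3)*(n - 5)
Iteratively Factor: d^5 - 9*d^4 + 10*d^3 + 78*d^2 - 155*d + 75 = (d - 5)*(d^4 - 4*d^3 - 10*d^2 + 28*d - 15) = (d - 5)^2*(d^3 + d^2 - 5*d + 3) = (d - 5)^2*(d + 3)*(d^2 - 2*d + 1) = (d - 5)^2*(d - 1)*(d + 3)*(d - 1)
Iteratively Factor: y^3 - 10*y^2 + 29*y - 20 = (y - 1)*(y^2 - 9*y + 20) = (y - 5)*(y - 1)*(y - 4)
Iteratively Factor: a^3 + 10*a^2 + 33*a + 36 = (a + 3)*(a^2 + 7*a + 12) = (a + 3)*(a + 4)*(a + 3)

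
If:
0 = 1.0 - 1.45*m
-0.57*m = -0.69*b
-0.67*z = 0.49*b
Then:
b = 0.57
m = 0.69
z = -0.42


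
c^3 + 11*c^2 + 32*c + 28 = (c + 2)^2*(c + 7)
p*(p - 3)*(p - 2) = p^3 - 5*p^2 + 6*p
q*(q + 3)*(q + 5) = q^3 + 8*q^2 + 15*q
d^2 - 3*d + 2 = (d - 2)*(d - 1)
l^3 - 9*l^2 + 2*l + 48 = (l - 8)*(l - 3)*(l + 2)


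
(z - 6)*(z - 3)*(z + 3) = z^3 - 6*z^2 - 9*z + 54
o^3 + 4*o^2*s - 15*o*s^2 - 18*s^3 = (o - 3*s)*(o + s)*(o + 6*s)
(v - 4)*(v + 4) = v^2 - 16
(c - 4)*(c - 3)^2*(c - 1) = c^4 - 11*c^3 + 43*c^2 - 69*c + 36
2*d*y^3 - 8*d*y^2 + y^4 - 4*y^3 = y^2*(2*d + y)*(y - 4)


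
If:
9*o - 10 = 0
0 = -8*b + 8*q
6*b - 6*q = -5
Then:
No Solution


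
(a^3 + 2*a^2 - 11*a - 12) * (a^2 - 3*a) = a^5 - a^4 - 17*a^3 + 21*a^2 + 36*a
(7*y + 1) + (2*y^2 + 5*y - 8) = 2*y^2 + 12*y - 7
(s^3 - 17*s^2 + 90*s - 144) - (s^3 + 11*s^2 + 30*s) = -28*s^2 + 60*s - 144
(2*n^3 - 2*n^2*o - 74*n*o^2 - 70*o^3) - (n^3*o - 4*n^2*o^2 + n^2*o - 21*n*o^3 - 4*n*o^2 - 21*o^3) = -n^3*o + 2*n^3 + 4*n^2*o^2 - 3*n^2*o + 21*n*o^3 - 70*n*o^2 - 49*o^3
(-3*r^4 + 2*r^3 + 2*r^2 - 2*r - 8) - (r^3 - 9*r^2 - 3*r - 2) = -3*r^4 + r^3 + 11*r^2 + r - 6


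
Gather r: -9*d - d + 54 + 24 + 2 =80 - 10*d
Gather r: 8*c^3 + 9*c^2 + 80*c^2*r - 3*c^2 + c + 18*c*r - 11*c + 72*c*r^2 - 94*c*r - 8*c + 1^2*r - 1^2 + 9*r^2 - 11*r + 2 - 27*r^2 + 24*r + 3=8*c^3 + 6*c^2 - 18*c + r^2*(72*c - 18) + r*(80*c^2 - 76*c + 14) + 4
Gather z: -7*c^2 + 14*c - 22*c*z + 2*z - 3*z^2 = -7*c^2 + 14*c - 3*z^2 + z*(2 - 22*c)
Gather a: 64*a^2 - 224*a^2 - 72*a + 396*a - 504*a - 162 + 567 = -160*a^2 - 180*a + 405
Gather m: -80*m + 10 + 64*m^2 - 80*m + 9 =64*m^2 - 160*m + 19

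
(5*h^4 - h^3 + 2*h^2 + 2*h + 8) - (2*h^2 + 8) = 5*h^4 - h^3 + 2*h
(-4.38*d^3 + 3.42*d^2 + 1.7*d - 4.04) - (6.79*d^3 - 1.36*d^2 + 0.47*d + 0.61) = -11.17*d^3 + 4.78*d^2 + 1.23*d - 4.65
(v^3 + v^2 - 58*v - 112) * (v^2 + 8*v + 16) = v^5 + 9*v^4 - 34*v^3 - 560*v^2 - 1824*v - 1792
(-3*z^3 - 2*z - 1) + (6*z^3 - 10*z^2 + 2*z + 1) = 3*z^3 - 10*z^2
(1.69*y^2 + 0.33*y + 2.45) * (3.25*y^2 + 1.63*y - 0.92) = 5.4925*y^4 + 3.8272*y^3 + 6.9456*y^2 + 3.6899*y - 2.254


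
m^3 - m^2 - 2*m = m*(m - 2)*(m + 1)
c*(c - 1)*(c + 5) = c^3 + 4*c^2 - 5*c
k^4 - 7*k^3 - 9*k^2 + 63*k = k*(k - 7)*(k - 3)*(k + 3)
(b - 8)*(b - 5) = b^2 - 13*b + 40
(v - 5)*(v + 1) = v^2 - 4*v - 5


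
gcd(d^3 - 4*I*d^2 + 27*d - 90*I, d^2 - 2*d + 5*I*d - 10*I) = d + 5*I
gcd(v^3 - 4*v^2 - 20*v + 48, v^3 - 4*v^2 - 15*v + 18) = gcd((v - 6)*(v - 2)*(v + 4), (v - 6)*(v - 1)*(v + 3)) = v - 6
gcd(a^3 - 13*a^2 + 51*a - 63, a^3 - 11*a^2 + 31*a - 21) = a^2 - 10*a + 21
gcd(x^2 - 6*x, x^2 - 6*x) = x^2 - 6*x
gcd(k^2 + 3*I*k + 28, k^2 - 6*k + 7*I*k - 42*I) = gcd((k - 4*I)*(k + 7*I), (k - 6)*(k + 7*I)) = k + 7*I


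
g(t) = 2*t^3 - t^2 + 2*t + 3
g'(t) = 6*t^2 - 2*t + 2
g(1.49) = 10.38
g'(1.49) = 12.34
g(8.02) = 986.42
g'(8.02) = 371.88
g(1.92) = 17.31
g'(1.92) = 20.28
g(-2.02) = -21.61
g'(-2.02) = 30.52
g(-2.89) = -59.41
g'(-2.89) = 57.89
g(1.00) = 6.00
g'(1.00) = 6.00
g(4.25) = 146.97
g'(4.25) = 101.88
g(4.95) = 230.97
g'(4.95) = 139.12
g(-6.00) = -477.00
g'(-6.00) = 230.00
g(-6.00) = -477.00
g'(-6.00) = 230.00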